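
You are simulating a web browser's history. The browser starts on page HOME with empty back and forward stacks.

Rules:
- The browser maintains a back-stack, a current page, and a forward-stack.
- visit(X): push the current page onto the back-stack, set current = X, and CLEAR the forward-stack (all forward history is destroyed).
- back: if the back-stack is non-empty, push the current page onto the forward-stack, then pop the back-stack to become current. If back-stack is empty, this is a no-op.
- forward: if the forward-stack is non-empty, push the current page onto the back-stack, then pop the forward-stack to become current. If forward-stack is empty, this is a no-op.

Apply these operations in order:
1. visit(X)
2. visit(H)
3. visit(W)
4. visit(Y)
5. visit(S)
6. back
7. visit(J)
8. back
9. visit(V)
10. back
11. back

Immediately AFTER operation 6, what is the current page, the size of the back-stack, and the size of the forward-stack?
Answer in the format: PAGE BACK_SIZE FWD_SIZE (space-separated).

After 1 (visit(X)): cur=X back=1 fwd=0
After 2 (visit(H)): cur=H back=2 fwd=0
After 3 (visit(W)): cur=W back=3 fwd=0
After 4 (visit(Y)): cur=Y back=4 fwd=0
After 5 (visit(S)): cur=S back=5 fwd=0
After 6 (back): cur=Y back=4 fwd=1

Y 4 1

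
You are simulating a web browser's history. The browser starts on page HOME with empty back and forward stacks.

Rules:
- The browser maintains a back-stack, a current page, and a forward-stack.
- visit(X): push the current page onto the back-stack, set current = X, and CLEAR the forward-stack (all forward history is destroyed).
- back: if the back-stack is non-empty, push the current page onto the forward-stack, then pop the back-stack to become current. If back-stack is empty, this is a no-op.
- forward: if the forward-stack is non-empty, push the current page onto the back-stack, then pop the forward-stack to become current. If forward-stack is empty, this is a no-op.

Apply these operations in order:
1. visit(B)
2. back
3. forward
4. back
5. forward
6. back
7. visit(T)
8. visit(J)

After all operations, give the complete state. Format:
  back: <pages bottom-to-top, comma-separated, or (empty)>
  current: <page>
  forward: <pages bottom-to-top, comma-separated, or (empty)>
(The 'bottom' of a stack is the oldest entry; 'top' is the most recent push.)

Answer: back: HOME,T
current: J
forward: (empty)

Derivation:
After 1 (visit(B)): cur=B back=1 fwd=0
After 2 (back): cur=HOME back=0 fwd=1
After 3 (forward): cur=B back=1 fwd=0
After 4 (back): cur=HOME back=0 fwd=1
After 5 (forward): cur=B back=1 fwd=0
After 6 (back): cur=HOME back=0 fwd=1
After 7 (visit(T)): cur=T back=1 fwd=0
After 8 (visit(J)): cur=J back=2 fwd=0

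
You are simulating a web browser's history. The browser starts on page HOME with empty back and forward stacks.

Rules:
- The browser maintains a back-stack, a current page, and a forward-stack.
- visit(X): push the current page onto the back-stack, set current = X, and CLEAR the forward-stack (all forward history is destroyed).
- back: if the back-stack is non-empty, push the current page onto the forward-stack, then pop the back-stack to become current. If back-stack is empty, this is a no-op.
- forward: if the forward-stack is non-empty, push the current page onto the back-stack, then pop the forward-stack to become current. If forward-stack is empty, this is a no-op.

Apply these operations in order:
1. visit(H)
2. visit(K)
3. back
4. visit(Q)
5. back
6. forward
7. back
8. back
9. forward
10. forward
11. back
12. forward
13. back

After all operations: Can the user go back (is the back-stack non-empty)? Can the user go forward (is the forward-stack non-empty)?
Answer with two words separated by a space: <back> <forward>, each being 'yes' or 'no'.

After 1 (visit(H)): cur=H back=1 fwd=0
After 2 (visit(K)): cur=K back=2 fwd=0
After 3 (back): cur=H back=1 fwd=1
After 4 (visit(Q)): cur=Q back=2 fwd=0
After 5 (back): cur=H back=1 fwd=1
After 6 (forward): cur=Q back=2 fwd=0
After 7 (back): cur=H back=1 fwd=1
After 8 (back): cur=HOME back=0 fwd=2
After 9 (forward): cur=H back=1 fwd=1
After 10 (forward): cur=Q back=2 fwd=0
After 11 (back): cur=H back=1 fwd=1
After 12 (forward): cur=Q back=2 fwd=0
After 13 (back): cur=H back=1 fwd=1

Answer: yes yes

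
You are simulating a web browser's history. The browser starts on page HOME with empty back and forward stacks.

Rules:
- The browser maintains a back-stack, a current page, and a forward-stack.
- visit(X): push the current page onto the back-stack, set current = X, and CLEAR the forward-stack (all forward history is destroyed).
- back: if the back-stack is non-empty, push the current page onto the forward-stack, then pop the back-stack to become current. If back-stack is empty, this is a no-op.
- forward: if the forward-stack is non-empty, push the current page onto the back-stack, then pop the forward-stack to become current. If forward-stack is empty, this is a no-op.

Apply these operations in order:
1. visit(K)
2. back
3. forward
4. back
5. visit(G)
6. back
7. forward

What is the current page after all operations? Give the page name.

After 1 (visit(K)): cur=K back=1 fwd=0
After 2 (back): cur=HOME back=0 fwd=1
After 3 (forward): cur=K back=1 fwd=0
After 4 (back): cur=HOME back=0 fwd=1
After 5 (visit(G)): cur=G back=1 fwd=0
After 6 (back): cur=HOME back=0 fwd=1
After 7 (forward): cur=G back=1 fwd=0

Answer: G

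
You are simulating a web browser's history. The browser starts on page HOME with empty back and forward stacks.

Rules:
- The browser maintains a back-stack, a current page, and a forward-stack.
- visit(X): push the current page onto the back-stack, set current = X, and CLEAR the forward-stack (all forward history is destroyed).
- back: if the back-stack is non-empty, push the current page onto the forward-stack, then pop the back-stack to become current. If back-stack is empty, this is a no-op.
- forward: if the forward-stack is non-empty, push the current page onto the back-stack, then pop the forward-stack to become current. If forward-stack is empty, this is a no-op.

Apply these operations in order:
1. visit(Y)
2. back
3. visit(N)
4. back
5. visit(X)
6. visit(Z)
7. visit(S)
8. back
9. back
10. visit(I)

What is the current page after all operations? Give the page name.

Answer: I

Derivation:
After 1 (visit(Y)): cur=Y back=1 fwd=0
After 2 (back): cur=HOME back=0 fwd=1
After 3 (visit(N)): cur=N back=1 fwd=0
After 4 (back): cur=HOME back=0 fwd=1
After 5 (visit(X)): cur=X back=1 fwd=0
After 6 (visit(Z)): cur=Z back=2 fwd=0
After 7 (visit(S)): cur=S back=3 fwd=0
After 8 (back): cur=Z back=2 fwd=1
After 9 (back): cur=X back=1 fwd=2
After 10 (visit(I)): cur=I back=2 fwd=0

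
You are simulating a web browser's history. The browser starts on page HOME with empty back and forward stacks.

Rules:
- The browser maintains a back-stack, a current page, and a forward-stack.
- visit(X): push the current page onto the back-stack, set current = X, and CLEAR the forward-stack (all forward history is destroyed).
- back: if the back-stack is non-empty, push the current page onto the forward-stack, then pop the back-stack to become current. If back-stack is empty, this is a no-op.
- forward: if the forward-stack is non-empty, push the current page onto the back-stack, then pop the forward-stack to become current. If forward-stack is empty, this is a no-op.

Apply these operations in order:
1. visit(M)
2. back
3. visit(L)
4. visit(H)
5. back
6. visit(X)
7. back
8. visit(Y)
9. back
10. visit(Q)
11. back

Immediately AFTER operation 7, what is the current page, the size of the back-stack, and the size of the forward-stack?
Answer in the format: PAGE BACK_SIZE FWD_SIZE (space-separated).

After 1 (visit(M)): cur=M back=1 fwd=0
After 2 (back): cur=HOME back=0 fwd=1
After 3 (visit(L)): cur=L back=1 fwd=0
After 4 (visit(H)): cur=H back=2 fwd=0
After 5 (back): cur=L back=1 fwd=1
After 6 (visit(X)): cur=X back=2 fwd=0
After 7 (back): cur=L back=1 fwd=1

L 1 1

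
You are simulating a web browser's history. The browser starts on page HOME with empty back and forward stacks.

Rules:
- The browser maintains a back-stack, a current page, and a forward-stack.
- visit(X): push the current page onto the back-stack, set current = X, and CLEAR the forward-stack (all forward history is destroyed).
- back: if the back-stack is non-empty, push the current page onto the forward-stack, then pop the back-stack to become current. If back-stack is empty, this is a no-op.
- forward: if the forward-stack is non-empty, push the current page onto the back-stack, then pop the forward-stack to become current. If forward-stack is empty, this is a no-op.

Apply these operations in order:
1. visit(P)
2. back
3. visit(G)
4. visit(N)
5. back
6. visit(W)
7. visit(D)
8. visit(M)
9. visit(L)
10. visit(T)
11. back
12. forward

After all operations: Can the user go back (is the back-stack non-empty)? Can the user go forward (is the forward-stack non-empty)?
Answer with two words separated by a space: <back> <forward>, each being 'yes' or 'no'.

Answer: yes no

Derivation:
After 1 (visit(P)): cur=P back=1 fwd=0
After 2 (back): cur=HOME back=0 fwd=1
After 3 (visit(G)): cur=G back=1 fwd=0
After 4 (visit(N)): cur=N back=2 fwd=0
After 5 (back): cur=G back=1 fwd=1
After 6 (visit(W)): cur=W back=2 fwd=0
After 7 (visit(D)): cur=D back=3 fwd=0
After 8 (visit(M)): cur=M back=4 fwd=0
After 9 (visit(L)): cur=L back=5 fwd=0
After 10 (visit(T)): cur=T back=6 fwd=0
After 11 (back): cur=L back=5 fwd=1
After 12 (forward): cur=T back=6 fwd=0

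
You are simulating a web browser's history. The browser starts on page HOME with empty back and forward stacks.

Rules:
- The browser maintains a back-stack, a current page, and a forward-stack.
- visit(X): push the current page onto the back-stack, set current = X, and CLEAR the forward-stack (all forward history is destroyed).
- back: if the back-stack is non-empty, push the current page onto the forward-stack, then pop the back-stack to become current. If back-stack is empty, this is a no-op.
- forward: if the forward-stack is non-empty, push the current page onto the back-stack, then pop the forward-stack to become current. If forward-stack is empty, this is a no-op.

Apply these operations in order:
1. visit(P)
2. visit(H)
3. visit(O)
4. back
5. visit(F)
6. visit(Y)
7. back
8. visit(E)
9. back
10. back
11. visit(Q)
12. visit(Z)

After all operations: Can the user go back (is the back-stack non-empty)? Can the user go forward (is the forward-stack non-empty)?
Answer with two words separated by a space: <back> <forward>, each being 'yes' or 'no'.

After 1 (visit(P)): cur=P back=1 fwd=0
After 2 (visit(H)): cur=H back=2 fwd=0
After 3 (visit(O)): cur=O back=3 fwd=0
After 4 (back): cur=H back=2 fwd=1
After 5 (visit(F)): cur=F back=3 fwd=0
After 6 (visit(Y)): cur=Y back=4 fwd=0
After 7 (back): cur=F back=3 fwd=1
After 8 (visit(E)): cur=E back=4 fwd=0
After 9 (back): cur=F back=3 fwd=1
After 10 (back): cur=H back=2 fwd=2
After 11 (visit(Q)): cur=Q back=3 fwd=0
After 12 (visit(Z)): cur=Z back=4 fwd=0

Answer: yes no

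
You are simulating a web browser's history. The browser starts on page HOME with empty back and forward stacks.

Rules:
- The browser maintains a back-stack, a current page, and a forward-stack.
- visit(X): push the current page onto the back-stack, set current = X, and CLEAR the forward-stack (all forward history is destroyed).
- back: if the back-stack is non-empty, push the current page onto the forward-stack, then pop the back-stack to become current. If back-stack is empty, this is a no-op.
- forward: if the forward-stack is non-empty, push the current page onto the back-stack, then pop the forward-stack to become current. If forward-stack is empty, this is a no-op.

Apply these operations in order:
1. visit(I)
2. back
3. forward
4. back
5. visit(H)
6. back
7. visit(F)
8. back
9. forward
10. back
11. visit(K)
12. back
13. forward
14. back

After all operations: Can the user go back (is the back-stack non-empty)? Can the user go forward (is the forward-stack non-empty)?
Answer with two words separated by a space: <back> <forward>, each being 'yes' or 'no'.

Answer: no yes

Derivation:
After 1 (visit(I)): cur=I back=1 fwd=0
After 2 (back): cur=HOME back=0 fwd=1
After 3 (forward): cur=I back=1 fwd=0
After 4 (back): cur=HOME back=0 fwd=1
After 5 (visit(H)): cur=H back=1 fwd=0
After 6 (back): cur=HOME back=0 fwd=1
After 7 (visit(F)): cur=F back=1 fwd=0
After 8 (back): cur=HOME back=0 fwd=1
After 9 (forward): cur=F back=1 fwd=0
After 10 (back): cur=HOME back=0 fwd=1
After 11 (visit(K)): cur=K back=1 fwd=0
After 12 (back): cur=HOME back=0 fwd=1
After 13 (forward): cur=K back=1 fwd=0
After 14 (back): cur=HOME back=0 fwd=1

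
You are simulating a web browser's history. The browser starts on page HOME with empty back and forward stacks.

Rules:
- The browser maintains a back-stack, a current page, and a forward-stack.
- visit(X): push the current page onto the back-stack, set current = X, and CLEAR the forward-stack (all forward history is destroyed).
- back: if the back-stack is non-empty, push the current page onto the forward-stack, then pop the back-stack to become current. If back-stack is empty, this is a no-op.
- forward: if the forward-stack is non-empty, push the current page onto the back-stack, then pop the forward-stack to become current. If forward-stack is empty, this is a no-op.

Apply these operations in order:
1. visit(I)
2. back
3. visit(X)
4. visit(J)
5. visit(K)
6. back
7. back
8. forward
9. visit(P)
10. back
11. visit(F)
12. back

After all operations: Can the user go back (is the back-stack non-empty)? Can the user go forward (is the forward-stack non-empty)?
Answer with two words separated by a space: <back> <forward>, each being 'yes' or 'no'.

After 1 (visit(I)): cur=I back=1 fwd=0
After 2 (back): cur=HOME back=0 fwd=1
After 3 (visit(X)): cur=X back=1 fwd=0
After 4 (visit(J)): cur=J back=2 fwd=0
After 5 (visit(K)): cur=K back=3 fwd=0
After 6 (back): cur=J back=2 fwd=1
After 7 (back): cur=X back=1 fwd=2
After 8 (forward): cur=J back=2 fwd=1
After 9 (visit(P)): cur=P back=3 fwd=0
After 10 (back): cur=J back=2 fwd=1
After 11 (visit(F)): cur=F back=3 fwd=0
After 12 (back): cur=J back=2 fwd=1

Answer: yes yes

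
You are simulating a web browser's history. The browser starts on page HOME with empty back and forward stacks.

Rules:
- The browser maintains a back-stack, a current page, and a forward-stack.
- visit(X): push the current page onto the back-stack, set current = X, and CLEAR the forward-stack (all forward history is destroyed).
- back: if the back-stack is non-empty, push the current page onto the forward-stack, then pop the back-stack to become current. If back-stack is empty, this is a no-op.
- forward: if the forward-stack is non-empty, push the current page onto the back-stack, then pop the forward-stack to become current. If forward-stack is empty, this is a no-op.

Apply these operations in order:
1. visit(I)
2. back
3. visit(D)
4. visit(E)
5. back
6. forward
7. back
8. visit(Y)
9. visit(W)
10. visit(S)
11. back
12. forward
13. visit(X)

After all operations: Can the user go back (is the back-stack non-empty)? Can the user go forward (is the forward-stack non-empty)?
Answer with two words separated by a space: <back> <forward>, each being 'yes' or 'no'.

After 1 (visit(I)): cur=I back=1 fwd=0
After 2 (back): cur=HOME back=0 fwd=1
After 3 (visit(D)): cur=D back=1 fwd=0
After 4 (visit(E)): cur=E back=2 fwd=0
After 5 (back): cur=D back=1 fwd=1
After 6 (forward): cur=E back=2 fwd=0
After 7 (back): cur=D back=1 fwd=1
After 8 (visit(Y)): cur=Y back=2 fwd=0
After 9 (visit(W)): cur=W back=3 fwd=0
After 10 (visit(S)): cur=S back=4 fwd=0
After 11 (back): cur=W back=3 fwd=1
After 12 (forward): cur=S back=4 fwd=0
After 13 (visit(X)): cur=X back=5 fwd=0

Answer: yes no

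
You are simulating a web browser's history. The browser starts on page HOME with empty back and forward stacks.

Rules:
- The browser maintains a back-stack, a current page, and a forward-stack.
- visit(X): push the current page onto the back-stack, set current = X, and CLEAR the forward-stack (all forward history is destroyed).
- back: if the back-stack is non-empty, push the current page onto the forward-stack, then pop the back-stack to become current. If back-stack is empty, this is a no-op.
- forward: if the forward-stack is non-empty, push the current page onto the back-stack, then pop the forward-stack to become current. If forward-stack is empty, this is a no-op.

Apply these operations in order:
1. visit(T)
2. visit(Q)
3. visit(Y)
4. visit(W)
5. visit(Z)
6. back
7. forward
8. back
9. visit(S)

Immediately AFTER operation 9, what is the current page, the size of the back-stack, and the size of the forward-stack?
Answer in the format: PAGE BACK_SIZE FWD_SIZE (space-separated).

After 1 (visit(T)): cur=T back=1 fwd=0
After 2 (visit(Q)): cur=Q back=2 fwd=0
After 3 (visit(Y)): cur=Y back=3 fwd=0
After 4 (visit(W)): cur=W back=4 fwd=0
After 5 (visit(Z)): cur=Z back=5 fwd=0
After 6 (back): cur=W back=4 fwd=1
After 7 (forward): cur=Z back=5 fwd=0
After 8 (back): cur=W back=4 fwd=1
After 9 (visit(S)): cur=S back=5 fwd=0

S 5 0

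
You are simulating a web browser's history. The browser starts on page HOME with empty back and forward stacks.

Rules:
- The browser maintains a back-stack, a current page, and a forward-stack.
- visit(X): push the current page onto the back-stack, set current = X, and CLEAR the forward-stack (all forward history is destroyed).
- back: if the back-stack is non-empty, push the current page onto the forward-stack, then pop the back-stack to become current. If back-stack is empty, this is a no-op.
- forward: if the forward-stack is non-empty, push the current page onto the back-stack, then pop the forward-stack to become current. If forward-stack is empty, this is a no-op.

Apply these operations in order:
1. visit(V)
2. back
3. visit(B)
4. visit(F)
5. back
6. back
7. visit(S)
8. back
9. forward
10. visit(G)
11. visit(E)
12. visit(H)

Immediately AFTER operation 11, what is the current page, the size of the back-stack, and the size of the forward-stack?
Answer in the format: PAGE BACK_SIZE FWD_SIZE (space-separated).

After 1 (visit(V)): cur=V back=1 fwd=0
After 2 (back): cur=HOME back=0 fwd=1
After 3 (visit(B)): cur=B back=1 fwd=0
After 4 (visit(F)): cur=F back=2 fwd=0
After 5 (back): cur=B back=1 fwd=1
After 6 (back): cur=HOME back=0 fwd=2
After 7 (visit(S)): cur=S back=1 fwd=0
After 8 (back): cur=HOME back=0 fwd=1
After 9 (forward): cur=S back=1 fwd=0
After 10 (visit(G)): cur=G back=2 fwd=0
After 11 (visit(E)): cur=E back=3 fwd=0

E 3 0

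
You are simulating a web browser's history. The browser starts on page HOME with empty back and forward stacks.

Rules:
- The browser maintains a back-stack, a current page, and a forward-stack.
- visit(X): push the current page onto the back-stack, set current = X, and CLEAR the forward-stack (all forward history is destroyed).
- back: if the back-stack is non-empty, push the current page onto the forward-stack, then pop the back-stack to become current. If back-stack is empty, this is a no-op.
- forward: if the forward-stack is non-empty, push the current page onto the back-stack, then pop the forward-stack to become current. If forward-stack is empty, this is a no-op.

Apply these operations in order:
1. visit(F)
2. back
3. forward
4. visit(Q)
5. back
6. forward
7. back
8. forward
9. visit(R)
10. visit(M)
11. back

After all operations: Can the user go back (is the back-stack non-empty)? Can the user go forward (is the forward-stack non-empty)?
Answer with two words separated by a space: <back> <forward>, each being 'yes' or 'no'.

Answer: yes yes

Derivation:
After 1 (visit(F)): cur=F back=1 fwd=0
After 2 (back): cur=HOME back=0 fwd=1
After 3 (forward): cur=F back=1 fwd=0
After 4 (visit(Q)): cur=Q back=2 fwd=0
After 5 (back): cur=F back=1 fwd=1
After 6 (forward): cur=Q back=2 fwd=0
After 7 (back): cur=F back=1 fwd=1
After 8 (forward): cur=Q back=2 fwd=0
After 9 (visit(R)): cur=R back=3 fwd=0
After 10 (visit(M)): cur=M back=4 fwd=0
After 11 (back): cur=R back=3 fwd=1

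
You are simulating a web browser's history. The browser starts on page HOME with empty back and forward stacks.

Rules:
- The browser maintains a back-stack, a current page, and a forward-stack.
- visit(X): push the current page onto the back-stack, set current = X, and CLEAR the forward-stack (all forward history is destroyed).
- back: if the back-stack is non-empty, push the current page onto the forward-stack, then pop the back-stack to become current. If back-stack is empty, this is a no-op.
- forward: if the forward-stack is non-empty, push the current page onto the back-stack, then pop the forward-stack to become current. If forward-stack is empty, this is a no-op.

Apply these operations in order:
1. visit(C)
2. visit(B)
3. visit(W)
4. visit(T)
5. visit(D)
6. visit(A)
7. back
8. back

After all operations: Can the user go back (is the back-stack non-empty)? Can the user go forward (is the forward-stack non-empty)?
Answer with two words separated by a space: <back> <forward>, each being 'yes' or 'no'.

After 1 (visit(C)): cur=C back=1 fwd=0
After 2 (visit(B)): cur=B back=2 fwd=0
After 3 (visit(W)): cur=W back=3 fwd=0
After 4 (visit(T)): cur=T back=4 fwd=0
After 5 (visit(D)): cur=D back=5 fwd=0
After 6 (visit(A)): cur=A back=6 fwd=0
After 7 (back): cur=D back=5 fwd=1
After 8 (back): cur=T back=4 fwd=2

Answer: yes yes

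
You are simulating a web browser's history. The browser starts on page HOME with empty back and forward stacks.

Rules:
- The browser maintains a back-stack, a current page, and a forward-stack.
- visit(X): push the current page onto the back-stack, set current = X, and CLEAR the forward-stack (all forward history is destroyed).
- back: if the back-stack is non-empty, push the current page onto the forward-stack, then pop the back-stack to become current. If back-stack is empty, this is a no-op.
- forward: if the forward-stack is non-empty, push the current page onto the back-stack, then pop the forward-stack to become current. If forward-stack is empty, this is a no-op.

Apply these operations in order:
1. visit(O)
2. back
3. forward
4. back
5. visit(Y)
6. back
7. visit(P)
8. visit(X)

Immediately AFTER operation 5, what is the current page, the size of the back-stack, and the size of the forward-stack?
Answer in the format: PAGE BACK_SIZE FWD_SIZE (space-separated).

After 1 (visit(O)): cur=O back=1 fwd=0
After 2 (back): cur=HOME back=0 fwd=1
After 3 (forward): cur=O back=1 fwd=0
After 4 (back): cur=HOME back=0 fwd=1
After 5 (visit(Y)): cur=Y back=1 fwd=0

Y 1 0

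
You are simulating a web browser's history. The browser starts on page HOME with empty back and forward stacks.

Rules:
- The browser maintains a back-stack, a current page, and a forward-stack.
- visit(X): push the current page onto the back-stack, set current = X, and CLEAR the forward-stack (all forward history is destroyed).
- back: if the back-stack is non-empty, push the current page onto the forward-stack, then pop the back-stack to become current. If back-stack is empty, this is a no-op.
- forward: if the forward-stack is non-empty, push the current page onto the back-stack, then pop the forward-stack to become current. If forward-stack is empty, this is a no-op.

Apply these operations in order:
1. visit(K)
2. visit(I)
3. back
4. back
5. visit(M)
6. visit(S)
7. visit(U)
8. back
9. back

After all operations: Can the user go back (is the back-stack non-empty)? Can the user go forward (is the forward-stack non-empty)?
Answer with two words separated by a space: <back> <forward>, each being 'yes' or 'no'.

Answer: yes yes

Derivation:
After 1 (visit(K)): cur=K back=1 fwd=0
After 2 (visit(I)): cur=I back=2 fwd=0
After 3 (back): cur=K back=1 fwd=1
After 4 (back): cur=HOME back=0 fwd=2
After 5 (visit(M)): cur=M back=1 fwd=0
After 6 (visit(S)): cur=S back=2 fwd=0
After 7 (visit(U)): cur=U back=3 fwd=0
After 8 (back): cur=S back=2 fwd=1
After 9 (back): cur=M back=1 fwd=2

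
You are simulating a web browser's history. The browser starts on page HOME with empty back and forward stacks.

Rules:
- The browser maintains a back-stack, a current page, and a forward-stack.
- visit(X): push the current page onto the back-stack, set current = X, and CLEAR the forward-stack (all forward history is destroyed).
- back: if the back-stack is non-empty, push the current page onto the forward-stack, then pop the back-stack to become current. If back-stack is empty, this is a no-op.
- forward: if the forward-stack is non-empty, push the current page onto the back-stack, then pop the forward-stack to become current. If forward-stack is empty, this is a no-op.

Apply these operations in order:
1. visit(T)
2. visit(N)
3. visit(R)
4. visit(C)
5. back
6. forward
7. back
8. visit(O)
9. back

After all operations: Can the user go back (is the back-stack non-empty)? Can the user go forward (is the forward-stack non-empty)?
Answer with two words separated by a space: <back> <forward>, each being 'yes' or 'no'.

Answer: yes yes

Derivation:
After 1 (visit(T)): cur=T back=1 fwd=0
After 2 (visit(N)): cur=N back=2 fwd=0
After 3 (visit(R)): cur=R back=3 fwd=0
After 4 (visit(C)): cur=C back=4 fwd=0
After 5 (back): cur=R back=3 fwd=1
After 6 (forward): cur=C back=4 fwd=0
After 7 (back): cur=R back=3 fwd=1
After 8 (visit(O)): cur=O back=4 fwd=0
After 9 (back): cur=R back=3 fwd=1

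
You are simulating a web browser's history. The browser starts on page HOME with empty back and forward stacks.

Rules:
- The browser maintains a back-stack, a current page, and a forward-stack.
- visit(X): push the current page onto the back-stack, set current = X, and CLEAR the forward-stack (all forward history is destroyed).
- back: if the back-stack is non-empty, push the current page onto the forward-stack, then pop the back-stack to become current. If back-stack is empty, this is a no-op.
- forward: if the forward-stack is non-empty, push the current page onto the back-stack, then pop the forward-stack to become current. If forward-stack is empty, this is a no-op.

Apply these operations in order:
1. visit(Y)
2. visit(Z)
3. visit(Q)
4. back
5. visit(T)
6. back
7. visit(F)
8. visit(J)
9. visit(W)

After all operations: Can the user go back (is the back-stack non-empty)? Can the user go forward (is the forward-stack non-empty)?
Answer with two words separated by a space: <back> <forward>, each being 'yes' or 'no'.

After 1 (visit(Y)): cur=Y back=1 fwd=0
After 2 (visit(Z)): cur=Z back=2 fwd=0
After 3 (visit(Q)): cur=Q back=3 fwd=0
After 4 (back): cur=Z back=2 fwd=1
After 5 (visit(T)): cur=T back=3 fwd=0
After 6 (back): cur=Z back=2 fwd=1
After 7 (visit(F)): cur=F back=3 fwd=0
After 8 (visit(J)): cur=J back=4 fwd=0
After 9 (visit(W)): cur=W back=5 fwd=0

Answer: yes no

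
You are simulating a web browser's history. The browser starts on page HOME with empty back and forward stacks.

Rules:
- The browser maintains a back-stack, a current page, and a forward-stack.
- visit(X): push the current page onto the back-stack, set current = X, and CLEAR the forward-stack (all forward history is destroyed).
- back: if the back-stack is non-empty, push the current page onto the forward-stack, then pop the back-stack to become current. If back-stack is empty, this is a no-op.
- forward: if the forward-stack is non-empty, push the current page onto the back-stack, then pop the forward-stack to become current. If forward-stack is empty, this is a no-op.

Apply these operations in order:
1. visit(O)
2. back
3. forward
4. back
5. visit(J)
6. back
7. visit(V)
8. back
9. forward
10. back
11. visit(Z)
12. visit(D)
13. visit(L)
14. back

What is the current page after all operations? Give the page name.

After 1 (visit(O)): cur=O back=1 fwd=0
After 2 (back): cur=HOME back=0 fwd=1
After 3 (forward): cur=O back=1 fwd=0
After 4 (back): cur=HOME back=0 fwd=1
After 5 (visit(J)): cur=J back=1 fwd=0
After 6 (back): cur=HOME back=0 fwd=1
After 7 (visit(V)): cur=V back=1 fwd=0
After 8 (back): cur=HOME back=0 fwd=1
After 9 (forward): cur=V back=1 fwd=0
After 10 (back): cur=HOME back=0 fwd=1
After 11 (visit(Z)): cur=Z back=1 fwd=0
After 12 (visit(D)): cur=D back=2 fwd=0
After 13 (visit(L)): cur=L back=3 fwd=0
After 14 (back): cur=D back=2 fwd=1

Answer: D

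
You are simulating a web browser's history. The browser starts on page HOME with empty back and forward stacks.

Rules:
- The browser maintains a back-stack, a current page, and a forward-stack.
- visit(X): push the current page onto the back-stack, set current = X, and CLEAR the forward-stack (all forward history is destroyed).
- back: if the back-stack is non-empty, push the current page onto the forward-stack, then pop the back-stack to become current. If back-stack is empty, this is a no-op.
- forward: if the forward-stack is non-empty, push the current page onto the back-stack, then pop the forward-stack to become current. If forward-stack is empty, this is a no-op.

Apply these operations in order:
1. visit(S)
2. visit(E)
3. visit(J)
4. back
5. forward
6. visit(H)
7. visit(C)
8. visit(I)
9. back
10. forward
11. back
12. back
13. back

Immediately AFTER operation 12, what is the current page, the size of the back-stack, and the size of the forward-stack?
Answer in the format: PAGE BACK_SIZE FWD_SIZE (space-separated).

After 1 (visit(S)): cur=S back=1 fwd=0
After 2 (visit(E)): cur=E back=2 fwd=0
After 3 (visit(J)): cur=J back=3 fwd=0
After 4 (back): cur=E back=2 fwd=1
After 5 (forward): cur=J back=3 fwd=0
After 6 (visit(H)): cur=H back=4 fwd=0
After 7 (visit(C)): cur=C back=5 fwd=0
After 8 (visit(I)): cur=I back=6 fwd=0
After 9 (back): cur=C back=5 fwd=1
After 10 (forward): cur=I back=6 fwd=0
After 11 (back): cur=C back=5 fwd=1
After 12 (back): cur=H back=4 fwd=2

H 4 2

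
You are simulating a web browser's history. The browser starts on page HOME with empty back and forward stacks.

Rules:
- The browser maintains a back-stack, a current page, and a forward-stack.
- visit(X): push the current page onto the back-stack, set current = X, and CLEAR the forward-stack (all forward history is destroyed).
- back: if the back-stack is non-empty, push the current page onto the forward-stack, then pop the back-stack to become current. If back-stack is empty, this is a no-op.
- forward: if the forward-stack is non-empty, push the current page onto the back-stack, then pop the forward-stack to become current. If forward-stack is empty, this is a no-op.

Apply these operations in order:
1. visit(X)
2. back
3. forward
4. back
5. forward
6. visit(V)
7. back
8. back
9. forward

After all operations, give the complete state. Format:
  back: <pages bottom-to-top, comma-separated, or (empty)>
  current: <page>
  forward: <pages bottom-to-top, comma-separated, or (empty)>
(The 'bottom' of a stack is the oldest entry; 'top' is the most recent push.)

After 1 (visit(X)): cur=X back=1 fwd=0
After 2 (back): cur=HOME back=0 fwd=1
After 3 (forward): cur=X back=1 fwd=0
After 4 (back): cur=HOME back=0 fwd=1
After 5 (forward): cur=X back=1 fwd=0
After 6 (visit(V)): cur=V back=2 fwd=0
After 7 (back): cur=X back=1 fwd=1
After 8 (back): cur=HOME back=0 fwd=2
After 9 (forward): cur=X back=1 fwd=1

Answer: back: HOME
current: X
forward: V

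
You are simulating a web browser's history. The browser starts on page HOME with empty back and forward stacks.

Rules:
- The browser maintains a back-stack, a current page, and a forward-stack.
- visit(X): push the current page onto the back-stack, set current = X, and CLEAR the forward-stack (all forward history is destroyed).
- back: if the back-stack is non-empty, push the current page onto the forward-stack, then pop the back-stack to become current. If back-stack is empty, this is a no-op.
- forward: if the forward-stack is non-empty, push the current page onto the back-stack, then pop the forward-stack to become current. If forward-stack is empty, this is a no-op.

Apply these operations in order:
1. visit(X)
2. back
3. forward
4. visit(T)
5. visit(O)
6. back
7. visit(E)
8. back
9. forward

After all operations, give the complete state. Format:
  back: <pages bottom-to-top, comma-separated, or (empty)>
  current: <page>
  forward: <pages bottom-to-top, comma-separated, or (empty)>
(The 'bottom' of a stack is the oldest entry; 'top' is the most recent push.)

Answer: back: HOME,X,T
current: E
forward: (empty)

Derivation:
After 1 (visit(X)): cur=X back=1 fwd=0
After 2 (back): cur=HOME back=0 fwd=1
After 3 (forward): cur=X back=1 fwd=0
After 4 (visit(T)): cur=T back=2 fwd=0
After 5 (visit(O)): cur=O back=3 fwd=0
After 6 (back): cur=T back=2 fwd=1
After 7 (visit(E)): cur=E back=3 fwd=0
After 8 (back): cur=T back=2 fwd=1
After 9 (forward): cur=E back=3 fwd=0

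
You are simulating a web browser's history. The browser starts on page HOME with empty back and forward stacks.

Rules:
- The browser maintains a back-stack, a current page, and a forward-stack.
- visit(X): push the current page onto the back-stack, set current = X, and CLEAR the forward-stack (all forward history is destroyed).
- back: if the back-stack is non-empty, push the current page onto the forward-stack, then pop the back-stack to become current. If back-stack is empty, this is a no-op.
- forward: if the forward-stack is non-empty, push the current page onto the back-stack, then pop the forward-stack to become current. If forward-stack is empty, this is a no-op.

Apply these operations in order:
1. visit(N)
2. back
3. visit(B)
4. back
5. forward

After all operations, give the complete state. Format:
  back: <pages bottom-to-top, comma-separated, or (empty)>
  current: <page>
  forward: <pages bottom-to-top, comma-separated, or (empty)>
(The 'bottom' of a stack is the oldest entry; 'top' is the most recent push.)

After 1 (visit(N)): cur=N back=1 fwd=0
After 2 (back): cur=HOME back=0 fwd=1
After 3 (visit(B)): cur=B back=1 fwd=0
After 4 (back): cur=HOME back=0 fwd=1
After 5 (forward): cur=B back=1 fwd=0

Answer: back: HOME
current: B
forward: (empty)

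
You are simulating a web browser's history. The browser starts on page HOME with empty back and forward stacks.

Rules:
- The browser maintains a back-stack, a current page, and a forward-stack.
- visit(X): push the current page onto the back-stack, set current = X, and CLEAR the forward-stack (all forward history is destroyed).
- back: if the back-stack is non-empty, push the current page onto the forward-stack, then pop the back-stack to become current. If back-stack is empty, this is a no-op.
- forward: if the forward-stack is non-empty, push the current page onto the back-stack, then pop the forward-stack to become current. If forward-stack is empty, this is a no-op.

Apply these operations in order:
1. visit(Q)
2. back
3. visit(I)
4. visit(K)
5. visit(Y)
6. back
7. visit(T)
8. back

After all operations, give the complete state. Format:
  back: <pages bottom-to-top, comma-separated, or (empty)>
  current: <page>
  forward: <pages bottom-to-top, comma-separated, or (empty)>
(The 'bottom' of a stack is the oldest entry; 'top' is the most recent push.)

Answer: back: HOME,I
current: K
forward: T

Derivation:
After 1 (visit(Q)): cur=Q back=1 fwd=0
After 2 (back): cur=HOME back=0 fwd=1
After 3 (visit(I)): cur=I back=1 fwd=0
After 4 (visit(K)): cur=K back=2 fwd=0
After 5 (visit(Y)): cur=Y back=3 fwd=0
After 6 (back): cur=K back=2 fwd=1
After 7 (visit(T)): cur=T back=3 fwd=0
After 8 (back): cur=K back=2 fwd=1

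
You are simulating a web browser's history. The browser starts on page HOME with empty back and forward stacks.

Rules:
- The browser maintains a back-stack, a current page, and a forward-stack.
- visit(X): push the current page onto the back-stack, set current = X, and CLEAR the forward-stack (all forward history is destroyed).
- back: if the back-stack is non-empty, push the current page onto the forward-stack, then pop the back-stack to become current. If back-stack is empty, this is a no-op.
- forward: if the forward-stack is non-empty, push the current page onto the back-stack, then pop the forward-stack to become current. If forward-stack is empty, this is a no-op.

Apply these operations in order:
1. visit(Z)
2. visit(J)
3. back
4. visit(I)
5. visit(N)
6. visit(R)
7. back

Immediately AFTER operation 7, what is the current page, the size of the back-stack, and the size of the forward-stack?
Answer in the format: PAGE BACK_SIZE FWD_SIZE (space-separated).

After 1 (visit(Z)): cur=Z back=1 fwd=0
After 2 (visit(J)): cur=J back=2 fwd=0
After 3 (back): cur=Z back=1 fwd=1
After 4 (visit(I)): cur=I back=2 fwd=0
After 5 (visit(N)): cur=N back=3 fwd=0
After 6 (visit(R)): cur=R back=4 fwd=0
After 7 (back): cur=N back=3 fwd=1

N 3 1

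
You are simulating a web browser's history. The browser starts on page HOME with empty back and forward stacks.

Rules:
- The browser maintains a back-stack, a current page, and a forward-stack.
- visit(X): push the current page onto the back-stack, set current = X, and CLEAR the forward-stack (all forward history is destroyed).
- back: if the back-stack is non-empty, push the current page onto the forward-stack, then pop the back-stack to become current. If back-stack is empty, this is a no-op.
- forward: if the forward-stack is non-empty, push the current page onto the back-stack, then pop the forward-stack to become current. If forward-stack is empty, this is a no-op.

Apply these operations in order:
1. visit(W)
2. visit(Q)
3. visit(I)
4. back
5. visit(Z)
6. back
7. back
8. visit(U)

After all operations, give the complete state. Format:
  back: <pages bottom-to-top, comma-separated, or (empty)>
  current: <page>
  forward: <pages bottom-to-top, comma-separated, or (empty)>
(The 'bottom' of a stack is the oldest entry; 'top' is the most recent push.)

Answer: back: HOME,W
current: U
forward: (empty)

Derivation:
After 1 (visit(W)): cur=W back=1 fwd=0
After 2 (visit(Q)): cur=Q back=2 fwd=0
After 3 (visit(I)): cur=I back=3 fwd=0
After 4 (back): cur=Q back=2 fwd=1
After 5 (visit(Z)): cur=Z back=3 fwd=0
After 6 (back): cur=Q back=2 fwd=1
After 7 (back): cur=W back=1 fwd=2
After 8 (visit(U)): cur=U back=2 fwd=0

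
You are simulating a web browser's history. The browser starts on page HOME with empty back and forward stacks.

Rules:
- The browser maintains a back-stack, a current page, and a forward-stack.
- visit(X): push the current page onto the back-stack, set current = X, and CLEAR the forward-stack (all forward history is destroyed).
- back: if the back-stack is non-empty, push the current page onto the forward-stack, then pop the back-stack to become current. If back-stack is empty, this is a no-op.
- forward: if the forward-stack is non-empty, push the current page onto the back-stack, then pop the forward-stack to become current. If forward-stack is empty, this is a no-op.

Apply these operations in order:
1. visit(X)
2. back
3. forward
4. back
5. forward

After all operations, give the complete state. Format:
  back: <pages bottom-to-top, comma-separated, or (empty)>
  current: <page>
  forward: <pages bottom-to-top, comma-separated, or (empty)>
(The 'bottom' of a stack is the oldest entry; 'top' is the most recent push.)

After 1 (visit(X)): cur=X back=1 fwd=0
After 2 (back): cur=HOME back=0 fwd=1
After 3 (forward): cur=X back=1 fwd=0
After 4 (back): cur=HOME back=0 fwd=1
After 5 (forward): cur=X back=1 fwd=0

Answer: back: HOME
current: X
forward: (empty)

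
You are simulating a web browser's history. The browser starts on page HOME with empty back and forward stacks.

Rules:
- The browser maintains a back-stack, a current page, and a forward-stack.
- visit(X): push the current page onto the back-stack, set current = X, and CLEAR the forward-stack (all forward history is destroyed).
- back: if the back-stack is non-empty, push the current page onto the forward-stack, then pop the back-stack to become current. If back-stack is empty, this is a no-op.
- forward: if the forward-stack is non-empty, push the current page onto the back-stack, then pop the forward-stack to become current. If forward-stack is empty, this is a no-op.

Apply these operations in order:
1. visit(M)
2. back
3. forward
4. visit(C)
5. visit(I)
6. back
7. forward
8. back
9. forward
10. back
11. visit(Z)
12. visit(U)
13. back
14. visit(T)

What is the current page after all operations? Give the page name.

Answer: T

Derivation:
After 1 (visit(M)): cur=M back=1 fwd=0
After 2 (back): cur=HOME back=0 fwd=1
After 3 (forward): cur=M back=1 fwd=0
After 4 (visit(C)): cur=C back=2 fwd=0
After 5 (visit(I)): cur=I back=3 fwd=0
After 6 (back): cur=C back=2 fwd=1
After 7 (forward): cur=I back=3 fwd=0
After 8 (back): cur=C back=2 fwd=1
After 9 (forward): cur=I back=3 fwd=0
After 10 (back): cur=C back=2 fwd=1
After 11 (visit(Z)): cur=Z back=3 fwd=0
After 12 (visit(U)): cur=U back=4 fwd=0
After 13 (back): cur=Z back=3 fwd=1
After 14 (visit(T)): cur=T back=4 fwd=0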